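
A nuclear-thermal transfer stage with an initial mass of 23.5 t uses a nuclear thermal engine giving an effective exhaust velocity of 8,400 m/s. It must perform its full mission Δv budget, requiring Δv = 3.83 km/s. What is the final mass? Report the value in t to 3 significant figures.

final mass ≈ 14.9 t

Using Δv = v_e ln(m₀/m_f): m₀/m_f = exp(Δv / v_e) = exp(3830 / 8400.0) = exp(0.4560) = 1.5777.
m_f = m₀ / 1.5777 = 23.5 / 1.5777 = 14.8951 t.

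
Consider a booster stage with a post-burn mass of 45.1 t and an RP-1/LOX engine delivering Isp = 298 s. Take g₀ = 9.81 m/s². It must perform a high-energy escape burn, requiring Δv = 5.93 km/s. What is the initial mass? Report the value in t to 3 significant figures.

initial mass ≈ 343 t

v_e = Isp · g₀ = 298 × 9.81 = 2923.4 m/s.
m₀/m_f = exp(Δv / v_e) = exp(5930 / 2923.4) = exp(2.0285) = 7.6025.
m₀ = m_f × 7.6025 = 45.1 × 7.6025 = 342.873 t.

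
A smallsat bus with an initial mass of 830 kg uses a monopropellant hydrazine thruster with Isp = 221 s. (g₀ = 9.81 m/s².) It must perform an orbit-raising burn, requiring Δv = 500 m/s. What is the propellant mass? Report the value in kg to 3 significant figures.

propellant mass ≈ 171 kg

v_e = Isp · g₀ = 221 × 9.81 = 2168.0 m/s.
By the Tsiolkovsky rocket equation, m₀/m_f = exp(Δv / v_e) = exp(500 / 2168.0) = exp(0.2306) = 1.2594.
m_f = 830 / 1.2594 = 659.044 kg, so propellant = m₀ − m_f = 830 − 659.044 = 170.956 kg.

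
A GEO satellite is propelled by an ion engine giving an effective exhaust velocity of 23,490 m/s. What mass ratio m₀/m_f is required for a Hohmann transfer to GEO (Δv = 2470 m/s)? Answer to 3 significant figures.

mass ratio ≈ 1.11

m₀/m_f = exp(Δv / v_e) = exp(2470 / 23490.0) = exp(0.1052) = 1.1109.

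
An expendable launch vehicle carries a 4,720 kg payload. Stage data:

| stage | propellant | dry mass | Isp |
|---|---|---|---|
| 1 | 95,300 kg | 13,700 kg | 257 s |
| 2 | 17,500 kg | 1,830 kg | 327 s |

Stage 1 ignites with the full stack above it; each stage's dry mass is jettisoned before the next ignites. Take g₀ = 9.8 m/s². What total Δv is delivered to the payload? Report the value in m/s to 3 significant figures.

Ignition mass of stage 1 = 95,300+13,700 + 17,500+1,830 + 4,720 = 133,050 kg.
Stage 1: m₀ = 133,050 kg, m_f = 133,050 − 95,300 = 37,750 kg; Δv = 257×9.8×ln(3.525) = 2518.6×1.2597 ≈ 3173 m/s.
Stage 2: m₀ = 24,050 kg, m_f = 24,050 − 17,500 = 6,550 kg; Δv = 327×9.8×ln(3.672) = 3204.6×1.3007 ≈ 4168 m/s.
Total Δv = 3173 + 4168 = 7341 m/s.

Δv ≈ 7340 m/s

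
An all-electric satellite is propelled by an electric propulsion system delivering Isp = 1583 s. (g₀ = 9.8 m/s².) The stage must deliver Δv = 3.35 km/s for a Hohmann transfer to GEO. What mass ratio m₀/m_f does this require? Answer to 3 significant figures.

v_e = Isp · g₀ = 1583 × 9.8 = 15513.4 m/s.
m₀/m_f = exp(Δv / v_e) = exp(3350 / 15513.4) = exp(0.2159) = 1.2410.

mass ratio ≈ 1.24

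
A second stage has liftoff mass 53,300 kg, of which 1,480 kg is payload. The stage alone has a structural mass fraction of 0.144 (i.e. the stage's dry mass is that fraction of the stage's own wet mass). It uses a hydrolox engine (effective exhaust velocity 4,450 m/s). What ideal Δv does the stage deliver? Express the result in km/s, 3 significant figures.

Stage wet mass = m₀ − payload = 53,300 − 1,480 = 51,820 kg.
Stage dry mass = ε × stage wet mass = 0.144 × 51,820 = 7,462.08 kg.
Burnout mass m_f = stage dry + payload = 7,462.08 + 1,480 = 8,942.08 kg.
Δv = v_e · ln(53,300/8,942.08) = 4450.0 × ln(5.961) = 4450.0 × 1.7852 ≈ 7944 m/s.

Δv ≈ 7.94 km/s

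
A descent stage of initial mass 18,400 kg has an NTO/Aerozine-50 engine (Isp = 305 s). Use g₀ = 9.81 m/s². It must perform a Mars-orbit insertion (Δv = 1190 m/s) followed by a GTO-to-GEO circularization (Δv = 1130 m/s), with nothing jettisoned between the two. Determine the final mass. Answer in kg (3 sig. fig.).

v_e = Isp · g₀ = 305 × 9.81 = 2992.1 m/s.
After the first burn: m = 18400 × exp(−1190/2992.1) = 18400 × 0.67185 = 12,362 kg.
After the second burn: m = 12,362 × exp(−1130/2992.1) = 12,362 × 0.68546 = 8,473.66 kg.

final mass ≈ 8470 kg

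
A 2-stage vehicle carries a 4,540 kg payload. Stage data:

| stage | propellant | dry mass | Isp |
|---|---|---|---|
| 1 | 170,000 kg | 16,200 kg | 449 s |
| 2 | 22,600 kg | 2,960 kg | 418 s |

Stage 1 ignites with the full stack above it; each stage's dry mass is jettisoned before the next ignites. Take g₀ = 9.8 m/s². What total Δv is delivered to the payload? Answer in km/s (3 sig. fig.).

Ignition mass of stage 1 = 170,000+16,200 + 22,600+2,960 + 4,540 = 216,300 kg.
Stage 1: m₀ = 216,300 kg, m_f = 216,300 − 170,000 = 46,300 kg; Δv = 449×9.8×ln(4.672) = 4400.2×1.5415 ≈ 6783 m/s.
Stage 2: m₀ = 30,100 kg, m_f = 30,100 − 22,600 = 7,500 kg; Δv = 418×9.8×ln(4.013) = 4096.4×1.3896 ≈ 5692 m/s.
Total Δv = 6783 + 5692 = 12475 m/s.

Δv ≈ 12.5 km/s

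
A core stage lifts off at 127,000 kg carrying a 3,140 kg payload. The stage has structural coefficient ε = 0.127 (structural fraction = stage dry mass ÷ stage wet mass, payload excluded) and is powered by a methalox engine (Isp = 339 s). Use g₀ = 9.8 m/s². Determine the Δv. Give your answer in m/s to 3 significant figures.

Δv ≈ 6330 m/s

Stage wet mass = m₀ − payload = 127,000 − 3,140 = 123,860 kg.
Stage dry mass = ε × stage wet mass = 0.127 × 123,860 = 15,730.2 kg.
Burnout mass m_f = stage dry + payload = 15,730.2 + 3,140 = 18,870.2 kg.
v_e = Isp · g₀ = 339 × 9.8 = 3322.2 m/s.
Δv = v_e · ln(127,000/18,870.2) = 3322.2 × ln(6.73) = 3322.2 × 1.9066 ≈ 6334 m/s.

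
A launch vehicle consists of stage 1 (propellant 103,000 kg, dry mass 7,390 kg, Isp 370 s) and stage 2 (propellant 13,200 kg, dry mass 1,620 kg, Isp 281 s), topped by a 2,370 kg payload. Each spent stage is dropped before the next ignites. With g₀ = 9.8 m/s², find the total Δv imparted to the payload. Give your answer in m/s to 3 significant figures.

Δv ≈ 9990 m/s

Ignition mass of stage 1 = 103,000+7,390 + 13,200+1,620 + 2,370 = 127,580 kg.
Stage 1: m₀ = 127,580 kg, m_f = 127,580 − 103,000 = 24,580 kg; Δv = 370×9.8×ln(5.19) = 3626.0×1.6468 ≈ 5971 m/s.
Stage 2: m₀ = 17,190 kg, m_f = 17,190 − 13,200 = 3,990 kg; Δv = 281×9.8×ln(4.308) = 2753.8×1.4605 ≈ 4022 m/s.
Total Δv = 5971 + 4022 = 9993 m/s.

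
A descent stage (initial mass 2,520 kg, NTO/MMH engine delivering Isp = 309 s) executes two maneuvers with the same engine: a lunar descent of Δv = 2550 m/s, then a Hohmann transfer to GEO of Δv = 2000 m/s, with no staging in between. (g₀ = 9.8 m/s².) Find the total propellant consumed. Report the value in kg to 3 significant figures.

v_e = Isp · g₀ = 309 × 9.8 = 3028.2 m/s.
After the first burn: m = 2520 × exp(−2550/3028.2) = 2520 × 0.43081 = 1,085.64 kg.
After the second burn: m = 1,085.64 × exp(−2000/3028.2) = 1,085.64 × 0.51661 = 560.852 kg.
Total propellant = m₀ − m_final = 2520 − 560.852 = 1,959.148 kg.

total propellant consumed ≈ 1960 kg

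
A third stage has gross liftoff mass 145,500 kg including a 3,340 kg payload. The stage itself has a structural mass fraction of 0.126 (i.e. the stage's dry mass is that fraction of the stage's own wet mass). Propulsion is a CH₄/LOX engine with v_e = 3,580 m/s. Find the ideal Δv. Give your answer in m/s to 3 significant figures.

Stage wet mass = m₀ − payload = 145,500 − 3,340 = 142,160 kg.
Stage dry mass = ε × stage wet mass = 0.126 × 142,160 = 17,912.2 kg.
Burnout mass m_f = stage dry + payload = 17,912.2 + 3,340 = 21,252.2 kg.
By the Tsiolkovsky rocket equation, Δv = v_e · ln(145,500/21,252.2) = 3580.0 × ln(6.846) = 3580.0 × 1.9237 ≈ 6887 m/s.

Δv ≈ 6890 m/s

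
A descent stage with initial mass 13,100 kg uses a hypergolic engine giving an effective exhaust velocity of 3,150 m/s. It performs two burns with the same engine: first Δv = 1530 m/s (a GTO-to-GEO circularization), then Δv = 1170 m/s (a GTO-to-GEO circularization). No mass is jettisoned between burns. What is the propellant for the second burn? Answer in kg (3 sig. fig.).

After the first burn: m = 13100 × exp(−1530/3150.0) = 13100 × 0.61526 = 8,059.91 kg.
After the second burn: m = 8,059.91 × exp(−1170/3150.0) = 8,059.91 × 0.68975 = 5,559.32 kg.
Second-burn propellant = 8,059.91 − 5,559.32 = 2,500.59 kg.

propellant for the second burn ≈ 2500 kg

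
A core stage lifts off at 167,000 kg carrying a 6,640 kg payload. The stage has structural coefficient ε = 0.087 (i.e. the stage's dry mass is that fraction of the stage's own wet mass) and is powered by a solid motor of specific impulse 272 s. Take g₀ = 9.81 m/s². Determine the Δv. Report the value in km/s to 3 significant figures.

Δv ≈ 5.59 km/s

Stage wet mass = m₀ − payload = 167,000 − 6,640 = 160,360 kg.
Stage dry mass = ε × stage wet mass = 0.087 × 160,360 = 13,951.3 kg.
Burnout mass m_f = stage dry + payload = 13,951.3 + 6,640 = 20,591.3 kg.
v_e = Isp · g₀ = 272 × 9.81 = 2668.3 m/s.
Δv = v_e · ln(167,000/20,591.3) = 2668.3 × ln(8.11) = 2668.3 × 2.0931 ≈ 5585 m/s.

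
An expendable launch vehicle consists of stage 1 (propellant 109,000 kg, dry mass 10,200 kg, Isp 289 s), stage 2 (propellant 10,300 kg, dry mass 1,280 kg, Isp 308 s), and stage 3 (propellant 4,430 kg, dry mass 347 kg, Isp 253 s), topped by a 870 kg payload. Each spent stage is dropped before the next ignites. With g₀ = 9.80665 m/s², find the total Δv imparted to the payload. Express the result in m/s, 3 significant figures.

Ignition mass of stage 1 = 109,000+10,200 + 10,300+1,280 + 4,430+347 + 870 = 136,427 kg.
Stage 1: m₀ = 136,427 kg, m_f = 136,427 − 109,000 = 27,427 kg; Δv = 289×9.80665×ln(4.974) = 2834.1×1.6043 ≈ 4547 m/s.
Stage 2: m₀ = 17,227 kg, m_f = 17,227 − 10,300 = 6,927 kg; Δv = 308×9.80665×ln(2.487) = 3020.4×0.9111 ≈ 2752 m/s.
Stage 3: m₀ = 5,647 kg, m_f = 5,647 − 4,430 = 1,217 kg; Δv = 253×9.80665×ln(4.64) = 2481.1×1.5347 ≈ 3808 m/s.
Total Δv = 4547 + 2752 + 3808 = 11107 m/s.

Δv ≈ 11100 m/s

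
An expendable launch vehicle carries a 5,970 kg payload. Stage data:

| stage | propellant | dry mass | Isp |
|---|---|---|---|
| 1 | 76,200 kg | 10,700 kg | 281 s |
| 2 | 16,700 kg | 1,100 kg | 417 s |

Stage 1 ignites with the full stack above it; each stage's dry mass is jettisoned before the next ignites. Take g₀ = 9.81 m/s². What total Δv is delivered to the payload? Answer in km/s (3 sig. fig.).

Ignition mass of stage 1 = 76,200+10,700 + 16,700+1,100 + 5,970 = 110,670 kg.
Stage 1: m₀ = 110,670 kg, m_f = 110,670 − 76,200 = 34,470 kg; Δv = 281×9.81×ln(3.211) = 2756.6×1.1665 ≈ 3215 m/s.
Stage 2: m₀ = 23,770 kg, m_f = 23,770 − 16,700 = 7,070 kg; Δv = 417×9.81×ln(3.362) = 4090.8×1.2126 ≈ 4960 m/s.
Total Δv = 3215 + 4960 = 8175 m/s.

Δv ≈ 8.18 km/s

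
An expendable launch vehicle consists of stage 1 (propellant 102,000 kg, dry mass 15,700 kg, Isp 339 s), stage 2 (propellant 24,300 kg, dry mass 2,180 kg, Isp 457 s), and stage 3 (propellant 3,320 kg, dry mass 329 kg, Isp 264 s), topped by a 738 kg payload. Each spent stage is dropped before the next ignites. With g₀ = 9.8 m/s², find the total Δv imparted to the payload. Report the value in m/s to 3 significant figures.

Δv ≈ 14400 m/s

Ignition mass of stage 1 = 102,000+15,700 + 24,300+2,180 + 3,320+329 + 738 = 148,567 kg.
Stage 1: m₀ = 148,567 kg, m_f = 148,567 − 102,000 = 46,567 kg; Δv = 339×9.8×ln(3.19) = 3322.2×1.1601 ≈ 3854 m/s.
Stage 2: m₀ = 30,867 kg, m_f = 30,867 − 24,300 = 6,567 kg; Δv = 457×9.8×ln(4.7) = 4478.6×1.5476 ≈ 6931 m/s.
Stage 3: m₀ = 4,387 kg, m_f = 4,387 − 3,320 = 1,067 kg; Δv = 264×9.8×ln(4.112) = 2587.2×1.4138 ≈ 3658 m/s.
Total Δv = 3854 + 6931 + 3658 = 14443 m/s.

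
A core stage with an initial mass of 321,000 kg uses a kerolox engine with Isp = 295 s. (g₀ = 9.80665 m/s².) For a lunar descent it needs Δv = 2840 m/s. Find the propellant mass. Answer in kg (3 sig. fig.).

propellant mass ≈ 201000 kg

v_e = Isp · g₀ = 295 × 9.80665 = 2893.0 m/s.
m₀/m_f = exp(Δv / v_e) = exp(2840 / 2893.0) = exp(0.9817) = 2.6690.
m_f = 321,000 / 2.6690 = 120,270 kg, so propellant = m₀ − m_f = 321,000 − 120,270 = 200,730 kg.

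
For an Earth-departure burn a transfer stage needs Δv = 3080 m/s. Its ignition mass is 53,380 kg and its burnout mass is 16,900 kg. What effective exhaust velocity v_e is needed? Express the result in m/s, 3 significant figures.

ln(m₀/m_f) = ln(53380/16900) = ln(3.159) = 1.1501.
Using Δv = v_e ln(m₀/m_f): v_e = Δv / ln(m₀/m_f) = 3080 / 1.1501 = 2678.0 m/s.

v_e ≈ 2680 m/s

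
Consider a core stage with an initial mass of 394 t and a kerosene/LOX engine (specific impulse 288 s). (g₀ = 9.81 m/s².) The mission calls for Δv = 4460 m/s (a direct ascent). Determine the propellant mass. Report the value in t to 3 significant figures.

v_e = Isp · g₀ = 288 × 9.81 = 2825.3 m/s.
Rocket equation: m₀/m_f = exp(Δv / v_e) = exp(4460 / 2825.3) = exp(1.5786) = 4.8482.
m_f = 394 / 4.8482 = 81.2673 t, so propellant = m₀ − m_f = 394 − 81.2673 = 312.7327 t.

propellant mass ≈ 313 t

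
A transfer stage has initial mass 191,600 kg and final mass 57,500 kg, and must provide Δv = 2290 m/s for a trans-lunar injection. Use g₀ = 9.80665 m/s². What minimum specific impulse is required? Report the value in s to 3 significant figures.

Isp ≈ 194 s

ln(m₀/m_f) = ln(191600/57500) = ln(3.332) = 1.2036.
v_e = Δv / ln(m₀/m_f) = 2290 / 1.2036 = 1902.6 m/s.
Isp = v_e / g₀ = 1902.6 / 9.80665 = 194.0 s.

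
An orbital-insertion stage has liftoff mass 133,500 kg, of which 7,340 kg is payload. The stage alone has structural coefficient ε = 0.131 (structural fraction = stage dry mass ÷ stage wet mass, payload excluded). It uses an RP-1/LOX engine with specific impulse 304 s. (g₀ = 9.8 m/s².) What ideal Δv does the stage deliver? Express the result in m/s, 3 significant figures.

Δv ≈ 5130 m/s

Stage wet mass = m₀ − payload = 133,500 − 7,340 = 126,160 kg.
Stage dry mass = ε × stage wet mass = 0.131 × 126,160 = 16,527 kg.
Burnout mass m_f = stage dry + payload = 16,527 + 7,340 = 23,867 kg.
v_e = Isp · g₀ = 304 × 9.8 = 2979.2 m/s.
Δv = v_e · ln(133,500/23,867) = 2979.2 × ln(5.593) = 2979.2 × 1.7216 ≈ 5129 m/s.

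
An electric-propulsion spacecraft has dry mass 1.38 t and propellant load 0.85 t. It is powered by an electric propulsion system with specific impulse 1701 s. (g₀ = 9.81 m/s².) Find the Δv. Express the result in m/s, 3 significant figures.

v_e = Isp · g₀ = 1701 × 9.81 = 16686.8 m/s.
m₀ = m_dry + m_prop = 1.38 + 0.85 = 2.23 t.
Δv = v_e · ln(m₀/m_f) = 16686.8 × ln(1.616) = 16686.8 × 0.4799 ≈ 8008.3 m/s.

Δv ≈ 8010 m/s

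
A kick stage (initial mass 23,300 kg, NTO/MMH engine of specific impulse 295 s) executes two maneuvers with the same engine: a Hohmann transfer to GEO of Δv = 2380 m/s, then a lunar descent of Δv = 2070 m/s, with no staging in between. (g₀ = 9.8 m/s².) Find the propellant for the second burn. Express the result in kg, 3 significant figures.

v_e = Isp · g₀ = 295 × 9.8 = 2891.0 m/s.
After the first burn: m = 23300 × exp(−2380/2891.0) = 23300 × 0.43900 = 10,228.7 kg.
After the second burn: m = 10,228.7 × exp(−2070/2891.0) = 10,228.7 × 0.48870 = 4,998.77 kg.
Second-burn propellant = 10,228.7 − 4,998.77 = 5,229.93 kg.

propellant for the second burn ≈ 5230 kg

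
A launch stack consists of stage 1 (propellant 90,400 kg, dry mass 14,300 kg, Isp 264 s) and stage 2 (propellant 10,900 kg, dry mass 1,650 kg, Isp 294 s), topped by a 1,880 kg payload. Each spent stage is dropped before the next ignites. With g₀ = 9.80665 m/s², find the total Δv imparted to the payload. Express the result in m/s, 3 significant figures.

Ignition mass of stage 1 = 90,400+14,300 + 10,900+1,650 + 1,880 = 119,130 kg.
Stage 1: m₀ = 119,130 kg, m_f = 119,130 − 90,400 = 28,730 kg; Δv = 264×9.80665×ln(4.147) = 2589.0×1.4223 ≈ 3682 m/s.
Stage 2: m₀ = 14,430 kg, m_f = 14,430 − 10,900 = 3,530 kg; Δv = 294×9.80665×ln(4.088) = 2883.2×1.4080 ≈ 4060 m/s.
Total Δv = 3682 + 4060 = 7742 m/s.

Δv ≈ 7740 m/s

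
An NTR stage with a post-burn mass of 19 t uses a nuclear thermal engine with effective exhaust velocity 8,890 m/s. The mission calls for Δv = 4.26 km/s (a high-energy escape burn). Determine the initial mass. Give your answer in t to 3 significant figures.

initial mass ≈ 30.7 t

m₀/m_f = exp(Δv / v_e) = exp(4260 / 8890.0) = exp(0.4792) = 1.6148.
m₀ = m_f × 1.6148 = 19 × 1.6148 = 30.6812 t.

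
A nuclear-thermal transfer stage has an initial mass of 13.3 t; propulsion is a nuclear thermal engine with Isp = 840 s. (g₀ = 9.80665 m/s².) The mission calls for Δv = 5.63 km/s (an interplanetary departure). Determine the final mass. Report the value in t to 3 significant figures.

final mass ≈ 6.71 t

v_e = Isp · g₀ = 840 × 9.80665 = 8237.6 m/s.
Using Δv = v_e ln(m₀/m_f): m₀/m_f = exp(Δv / v_e) = exp(5630 / 8237.6) = exp(0.6835) = 1.9807.
m_f = m₀ / 1.9807 = 13.3 / 1.9807 = 6.7148 t.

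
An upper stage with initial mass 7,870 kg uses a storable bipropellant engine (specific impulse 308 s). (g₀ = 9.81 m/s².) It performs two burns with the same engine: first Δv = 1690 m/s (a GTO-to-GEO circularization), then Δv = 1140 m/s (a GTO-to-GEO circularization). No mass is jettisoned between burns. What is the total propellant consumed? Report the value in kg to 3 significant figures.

v_e = Isp · g₀ = 308 × 9.81 = 3021.5 m/s.
After the first burn: m = 7870 × exp(−1690/3021.5) = 7870 × 0.57159 = 4,498.41 kg.
After the second burn: m = 4,498.41 × exp(−1140/3021.5) = 4,498.41 × 0.68571 = 3,084.6 kg.
Total propellant = m₀ − m_final = 7870 − 3,084.6 = 4,785.4 kg.

total propellant consumed ≈ 4790 kg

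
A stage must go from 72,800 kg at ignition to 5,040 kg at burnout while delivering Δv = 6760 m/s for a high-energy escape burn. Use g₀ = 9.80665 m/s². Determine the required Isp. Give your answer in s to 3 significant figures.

Isp ≈ 258 s

ln(m₀/m_f) = ln(72800/5040) = ln(14.44) = 2.6703.
v_e = Δv / ln(m₀/m_f) = 6760 / 2.6703 = 2531.5 m/s.
Isp = v_e / g₀ = 2531.5 / 9.80665 = 258.1 s.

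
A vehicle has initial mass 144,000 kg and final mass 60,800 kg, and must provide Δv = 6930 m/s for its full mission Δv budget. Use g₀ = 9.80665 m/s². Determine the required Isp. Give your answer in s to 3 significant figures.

Isp ≈ 820 s

ln(m₀/m_f) = ln(144000/60800) = ln(2.368) = 0.8622.
By the Tsiolkovsky rocket equation, v_e = Δv / ln(m₀/m_f) = 6930 / 0.8622 = 8037.4 m/s.
Isp = v_e / g₀ = 8037.4 / 9.80665 = 819.6 s.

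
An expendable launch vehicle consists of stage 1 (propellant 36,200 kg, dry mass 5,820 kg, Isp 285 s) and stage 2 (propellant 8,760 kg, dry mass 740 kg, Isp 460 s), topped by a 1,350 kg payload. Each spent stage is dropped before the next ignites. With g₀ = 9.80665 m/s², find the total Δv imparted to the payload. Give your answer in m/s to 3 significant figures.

Δv ≈ 10700 m/s

Ignition mass of stage 1 = 36,200+5,820 + 8,760+740 + 1,350 = 52,870 kg.
Stage 1: m₀ = 52,870 kg, m_f = 52,870 − 36,200 = 16,670 kg; Δv = 285×9.80665×ln(3.172) = 2794.9×1.1542 ≈ 3226 m/s.
Stage 2: m₀ = 10,850 kg, m_f = 10,850 − 8,760 = 2,090 kg; Δv = 460×9.80665×ln(5.191) = 4511.1×1.6470 ≈ 7430 m/s.
Total Δv = 3226 + 7430 = 10656 m/s.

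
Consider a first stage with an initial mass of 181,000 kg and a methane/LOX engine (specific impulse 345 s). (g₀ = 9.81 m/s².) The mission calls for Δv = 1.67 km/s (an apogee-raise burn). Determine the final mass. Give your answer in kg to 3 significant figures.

v_e = Isp · g₀ = 345 × 9.81 = 3384.5 m/s.
m₀/m_f = exp(Δv / v_e) = exp(1670 / 3384.5) = exp(0.4934) = 1.6379.
m_f = m₀ / 1.6379 = 181,000 / 1.6379 = 110,507 kg.

final mass ≈ 111000 kg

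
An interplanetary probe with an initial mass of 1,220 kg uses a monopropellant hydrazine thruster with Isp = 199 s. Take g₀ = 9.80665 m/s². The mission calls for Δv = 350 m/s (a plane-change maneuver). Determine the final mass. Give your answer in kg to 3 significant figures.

final mass ≈ 1020 kg

v_e = Isp · g₀ = 199 × 9.80665 = 1951.5 m/s.
From the ideal rocket equation, m₀/m_f = exp(Δv / v_e) = exp(350 / 1951.5) = exp(0.1793) = 1.1964.
m_f = m₀ / 1.1964 = 1,220 / 1.1964 = 1,019.73 kg.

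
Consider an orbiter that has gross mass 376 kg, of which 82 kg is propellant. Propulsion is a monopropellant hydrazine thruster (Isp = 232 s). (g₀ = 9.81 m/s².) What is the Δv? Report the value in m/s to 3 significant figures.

v_e = Isp · g₀ = 232 × 9.81 = 2275.9 m/s.
m_f = m₀ − m_prop = 376 − 82 = 294 kg.
Using Δv = v_e ln(m₀/m_f): Δv = v_e · ln(m₀/m_f) = 2275.9 × ln(1.279) = 2275.9 × 0.2460 ≈ 559.9 m/s.

Δv ≈ 560 m/s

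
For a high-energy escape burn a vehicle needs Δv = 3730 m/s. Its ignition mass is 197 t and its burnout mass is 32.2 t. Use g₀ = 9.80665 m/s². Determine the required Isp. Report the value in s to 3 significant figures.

ln(m₀/m_f) = ln(197000/32200) = ln(6.118) = 1.8112.
Using Δv = v_e ln(m₀/m_f): v_e = Δv / ln(m₀/m_f) = 3730 / 1.8112 = 2059.4 m/s.
Isp = v_e / g₀ = 2059.4 / 9.80665 = 210.0 s.

Isp ≈ 210 s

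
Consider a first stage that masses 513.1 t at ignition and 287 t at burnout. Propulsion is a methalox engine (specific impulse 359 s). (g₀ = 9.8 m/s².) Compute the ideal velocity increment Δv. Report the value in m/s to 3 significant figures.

v_e = Isp · g₀ = 359 × 9.8 = 3518.2 m/s.
By the Tsiolkovsky rocket equation, Δv = v_e · ln(m₀/m_f) = 3518.2 × ln(1.788) = 3518.2 × 0.5810 ≈ 2044.0 m/s.

Δv ≈ 2040 m/s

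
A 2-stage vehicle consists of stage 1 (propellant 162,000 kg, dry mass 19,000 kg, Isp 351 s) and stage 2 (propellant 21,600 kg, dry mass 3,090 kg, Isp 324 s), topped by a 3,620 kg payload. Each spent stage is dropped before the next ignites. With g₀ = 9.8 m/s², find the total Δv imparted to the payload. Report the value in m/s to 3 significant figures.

Ignition mass of stage 1 = 162,000+19,000 + 21,600+3,090 + 3,620 = 209,310 kg.
Stage 1: m₀ = 209,310 kg, m_f = 209,310 − 162,000 = 47,310 kg; Δv = 351×9.8×ln(4.424) = 3439.8×1.4871 ≈ 5115 m/s.
Stage 2: m₀ = 28,310 kg, m_f = 28,310 − 21,600 = 6,710 kg; Δv = 324×9.8×ln(4.219) = 3175.2×1.4396 ≈ 4571 m/s.
Total Δv = 5115 + 4571 = 9686 m/s.

Δv ≈ 9690 m/s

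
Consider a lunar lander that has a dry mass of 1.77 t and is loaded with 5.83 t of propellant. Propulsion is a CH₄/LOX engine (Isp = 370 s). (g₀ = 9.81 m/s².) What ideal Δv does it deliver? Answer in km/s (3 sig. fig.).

Δv ≈ 5.29 km/s

v_e = Isp · g₀ = 370 × 9.81 = 3629.7 m/s.
m₀ = m_dry + m_prop = 1.77 + 5.83 = 7.6 t.
Δv = v_e · ln(m₀/m_f) = 3629.7 × ln(4.294) = 3629.7 × 1.4572 ≈ 5289.1 m/s.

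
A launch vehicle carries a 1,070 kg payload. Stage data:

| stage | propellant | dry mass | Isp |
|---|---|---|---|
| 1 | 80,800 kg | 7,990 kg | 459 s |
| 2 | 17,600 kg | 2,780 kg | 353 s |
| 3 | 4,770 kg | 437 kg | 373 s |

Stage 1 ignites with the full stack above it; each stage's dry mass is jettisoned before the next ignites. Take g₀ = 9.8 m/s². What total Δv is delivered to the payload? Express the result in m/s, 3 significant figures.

Δv ≈ 14400 m/s

Ignition mass of stage 1 = 80,800+7,990 + 17,600+2,780 + 4,770+437 + 1,070 = 115,447 kg.
Stage 1: m₀ = 115,447 kg, m_f = 115,447 − 80,800 = 34,647 kg; Δv = 459×9.8×ln(3.332) = 4498.2×1.2036 ≈ 5414 m/s.
Stage 2: m₀ = 26,657 kg, m_f = 26,657 − 17,600 = 9,057 kg; Δv = 353×9.8×ln(2.943) = 3459.4×1.0795 ≈ 3734 m/s.
Stage 3: m₀ = 6,277 kg, m_f = 6,277 − 4,770 = 1,507 kg; Δv = 373×9.8×ln(4.165) = 3655.4×1.4268 ≈ 5215 m/s.
Total Δv = 5414 + 3734 + 5215 = 14363 m/s.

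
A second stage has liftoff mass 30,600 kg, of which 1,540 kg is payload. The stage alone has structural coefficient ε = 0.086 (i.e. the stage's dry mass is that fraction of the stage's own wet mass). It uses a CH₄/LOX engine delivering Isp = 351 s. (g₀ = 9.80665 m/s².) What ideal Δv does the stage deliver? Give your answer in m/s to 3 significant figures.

Stage wet mass = m₀ − payload = 30,600 − 1,540 = 29,060 kg.
Stage dry mass = ε × stage wet mass = 0.086 × 29,060 = 2,499.16 kg.
Burnout mass m_f = stage dry + payload = 2,499.16 + 1,540 = 4,039.16 kg.
v_e = Isp · g₀ = 351 × 9.80665 = 3442.1 m/s.
From the ideal rocket equation, Δv = v_e · ln(30,600/4,039.16) = 3442.1 × ln(7.576) = 3442.1 × 2.0250 ≈ 6970 m/s.

Δv ≈ 6970 m/s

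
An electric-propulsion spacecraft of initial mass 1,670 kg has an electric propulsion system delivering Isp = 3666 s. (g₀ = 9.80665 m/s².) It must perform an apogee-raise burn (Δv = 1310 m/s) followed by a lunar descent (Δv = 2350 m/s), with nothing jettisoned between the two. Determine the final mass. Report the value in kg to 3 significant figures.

v_e = Isp · g₀ = 3666 × 9.80665 = 35951.2 m/s.
After the first burn: m = 1670 × exp(−1310/35951.2) = 1670 × 0.96422 = 1,610.25 kg.
After the second burn: m = 1,610.25 × exp(−2350/35951.2) = 1,610.25 × 0.93672 = 1,508.35 kg.

final mass ≈ 1510 kg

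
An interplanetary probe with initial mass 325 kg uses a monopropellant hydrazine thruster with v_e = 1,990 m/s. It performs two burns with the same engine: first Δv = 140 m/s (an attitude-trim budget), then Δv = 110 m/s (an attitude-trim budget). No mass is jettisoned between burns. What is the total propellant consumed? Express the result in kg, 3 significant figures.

After the first burn: m = 325 × exp(−140/1990.0) = 325 × 0.93207 = 302.923 kg.
After the second burn: m = 302.923 × exp(−110/1990.0) = 302.923 × 0.94622 = 286.632 kg.
Total propellant = m₀ − m_final = 325 − 286.632 = 38.368 kg.

total propellant consumed ≈ 38.4 kg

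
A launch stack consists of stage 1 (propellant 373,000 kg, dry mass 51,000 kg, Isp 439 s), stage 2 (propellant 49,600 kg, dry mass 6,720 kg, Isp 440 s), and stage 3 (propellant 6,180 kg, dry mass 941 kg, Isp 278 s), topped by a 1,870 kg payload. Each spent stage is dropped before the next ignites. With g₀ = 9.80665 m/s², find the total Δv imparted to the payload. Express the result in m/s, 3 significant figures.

Ignition mass of stage 1 = 373,000+51,000 + 49,600+6,720 + 6,180+941 + 1,870 = 489,311 kg.
Stage 1: m₀ = 489,311 kg, m_f = 489,311 − 373,000 = 116,311 kg; Δv = 439×9.80665×ln(4.207) = 4305.1×1.4367 ≈ 6185 m/s.
Stage 2: m₀ = 65,311 kg, m_f = 65,311 − 49,600 = 15,711 kg; Δv = 440×9.80665×ln(4.157) = 4314.9×1.4248 ≈ 6148 m/s.
Stage 3: m₀ = 8,991 kg, m_f = 8,991 − 6,180 = 2,811 kg; Δv = 278×9.80665×ln(3.199) = 2726.2×1.1627 ≈ 3170 m/s.
Total Δv = 6185 + 6148 + 3170 = 15503 m/s.

Δv ≈ 15500 m/s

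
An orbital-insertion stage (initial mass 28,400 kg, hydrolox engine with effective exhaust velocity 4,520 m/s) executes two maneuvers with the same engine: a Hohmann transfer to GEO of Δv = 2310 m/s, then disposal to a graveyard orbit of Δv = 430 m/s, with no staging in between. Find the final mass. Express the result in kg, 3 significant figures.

final mass ≈ 15500 kg

After the first burn: m = 28400 × exp(−2310/4520.0) = 28400 × 0.59986 = 17,036 kg.
After the second burn: m = 17,036 × exp(−430/4520.0) = 17,036 × 0.90925 = 15,490 kg.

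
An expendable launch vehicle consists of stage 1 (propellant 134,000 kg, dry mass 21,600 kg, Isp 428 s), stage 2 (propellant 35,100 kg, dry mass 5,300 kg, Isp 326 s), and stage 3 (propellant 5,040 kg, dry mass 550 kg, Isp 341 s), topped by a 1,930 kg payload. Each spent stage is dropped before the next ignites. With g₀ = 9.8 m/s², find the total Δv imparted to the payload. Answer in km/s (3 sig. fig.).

Ignition mass of stage 1 = 134,000+21,600 + 35,100+5,300 + 5,040+550 + 1,930 = 203,520 kg.
Stage 1: m₀ = 203,520 kg, m_f = 203,520 − 134,000 = 69,520 kg; Δv = 428×9.8×ln(2.928) = 4194.4×1.0741 ≈ 4505 m/s.
Stage 2: m₀ = 47,920 kg, m_f = 47,920 − 35,100 = 12,820 kg; Δv = 326×9.8×ln(3.738) = 3194.8×1.3185 ≈ 4212 m/s.
Stage 3: m₀ = 7,520 kg, m_f = 7,520 − 5,040 = 2,480 kg; Δv = 341×9.8×ln(3.032) = 3341.8×1.1093 ≈ 3707 m/s.
Total Δv = 4505 + 4212 + 3707 = 12424 m/s.

Δv ≈ 12.4 km/s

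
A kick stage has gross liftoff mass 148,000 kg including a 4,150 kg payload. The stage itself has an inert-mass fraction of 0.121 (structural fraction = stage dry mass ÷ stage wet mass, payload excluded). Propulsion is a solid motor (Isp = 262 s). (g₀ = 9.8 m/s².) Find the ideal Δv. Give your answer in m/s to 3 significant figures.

Stage wet mass = m₀ − payload = 148,000 − 4,150 = 143,850 kg.
Stage dry mass = ε × stage wet mass = 0.121 × 143,850 = 17,405.9 kg.
Burnout mass m_f = stage dry + payload = 17,405.9 + 4,150 = 21,555.9 kg.
v_e = Isp · g₀ = 262 × 9.8 = 2567.6 m/s.
Δv = v_e · ln(148,000/21,555.9) = 2567.6 × ln(6.866) = 2567.6 × 1.9266 ≈ 4947 m/s.

Δv ≈ 4950 m/s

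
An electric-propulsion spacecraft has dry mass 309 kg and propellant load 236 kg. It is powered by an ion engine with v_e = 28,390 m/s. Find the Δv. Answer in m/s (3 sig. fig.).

m₀ = m_dry + m_prop = 309 + 236 = 545 kg.
Rocket equation: Δv = v_e · ln(m₀/m_f) = 28390.0 × ln(1.764) = 28390.0 × 0.5674 ≈ 16109.7 m/s.

Δv ≈ 16100 m/s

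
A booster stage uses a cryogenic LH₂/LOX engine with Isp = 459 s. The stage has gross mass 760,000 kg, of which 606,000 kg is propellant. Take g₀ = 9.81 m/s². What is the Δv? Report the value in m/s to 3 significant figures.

v_e = Isp · g₀ = 459 × 9.81 = 4502.8 m/s.
m_f = m₀ − m_prop = 760,000 − 606,000 = 154,000 kg.
By the Tsiolkovsky rocket equation, Δv = v_e · ln(m₀/m_f) = 4502.8 × ln(4.935) = 4502.8 × 1.5964 ≈ 7188.1 m/s.

Δv ≈ 7190 m/s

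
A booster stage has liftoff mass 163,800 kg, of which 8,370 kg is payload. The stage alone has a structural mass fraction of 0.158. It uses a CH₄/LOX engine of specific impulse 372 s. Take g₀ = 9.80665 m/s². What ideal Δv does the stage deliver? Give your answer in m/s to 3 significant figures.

Δv ≈ 5850 m/s

Stage wet mass = m₀ − payload = 163,800 − 8,370 = 155,430 kg.
Stage dry mass = ε × stage wet mass = 0.158 × 155,430 = 24,557.9 kg.
Burnout mass m_f = stage dry + payload = 24,557.9 + 8,370 = 32,927.9 kg.
v_e = Isp · g₀ = 372 × 9.80665 = 3648.1 m/s.
Δv = v_e · ln(163,800/32,927.9) = 3648.1 × ln(4.975) = 3648.1 × 1.6043 ≈ 5853 m/s.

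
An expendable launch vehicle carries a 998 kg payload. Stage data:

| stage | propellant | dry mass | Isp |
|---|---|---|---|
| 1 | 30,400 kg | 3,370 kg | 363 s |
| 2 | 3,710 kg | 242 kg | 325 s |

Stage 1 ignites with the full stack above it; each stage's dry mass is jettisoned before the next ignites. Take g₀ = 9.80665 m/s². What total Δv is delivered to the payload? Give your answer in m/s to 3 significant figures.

Ignition mass of stage 1 = 30,400+3,370 + 3,710+242 + 998 = 38,720 kg.
Stage 1: m₀ = 38,720 kg, m_f = 38,720 − 30,400 = 8,320 kg; Δv = 363×9.80665×ln(4.654) = 3559.8×1.5377 ≈ 5474 m/s.
Stage 2: m₀ = 4,950 kg, m_f = 4,950 − 3,710 = 1,240 kg; Δv = 325×9.80665×ln(3.992) = 3187.2×1.3843 ≈ 4412 m/s.
Total Δv = 5474 + 4412 = 9886 m/s.

Δv ≈ 9890 m/s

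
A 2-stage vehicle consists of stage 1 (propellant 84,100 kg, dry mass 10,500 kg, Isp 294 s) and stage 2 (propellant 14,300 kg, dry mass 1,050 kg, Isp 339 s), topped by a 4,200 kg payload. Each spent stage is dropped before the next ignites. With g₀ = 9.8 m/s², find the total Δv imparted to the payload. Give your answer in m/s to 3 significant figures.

Ignition mass of stage 1 = 84,100+10,500 + 14,300+1,050 + 4,200 = 114,150 kg.
Stage 1: m₀ = 114,150 kg, m_f = 114,150 − 84,100 = 30,050 kg; Δv = 294×9.8×ln(3.799) = 2881.2×1.3347 ≈ 3845 m/s.
Stage 2: m₀ = 19,550 kg, m_f = 19,550 − 14,300 = 5,250 kg; Δv = 339×9.8×ln(3.724) = 3322.2×1.3147 ≈ 4368 m/s.
Total Δv = 3845 + 4368 = 8213 m/s.

Δv ≈ 8210 m/s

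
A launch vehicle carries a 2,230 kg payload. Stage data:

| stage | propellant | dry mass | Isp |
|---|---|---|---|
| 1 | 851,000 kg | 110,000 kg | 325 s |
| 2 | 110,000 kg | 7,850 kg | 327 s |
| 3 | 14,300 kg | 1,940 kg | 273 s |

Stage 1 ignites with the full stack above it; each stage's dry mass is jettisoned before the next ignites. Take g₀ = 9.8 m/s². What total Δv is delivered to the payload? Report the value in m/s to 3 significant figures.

Ignition mass of stage 1 = 851,000+110,000 + 110,000+7,850 + 14,300+1,940 + 2,230 = 1,097,320 kg.
Stage 1: m₀ = 1,097,320 kg, m_f = 1,097,320 − 851,000 = 246,320 kg; Δv = 325×9.8×ln(4.455) = 3185.0×1.4940 ≈ 4758 m/s.
Stage 2: m₀ = 136,320 kg, m_f = 136,320 − 110,000 = 26,320 kg; Δv = 327×9.8×ln(5.179) = 3204.6×1.6447 ≈ 5271 m/s.
Stage 3: m₀ = 18,470 kg, m_f = 18,470 − 14,300 = 4,170 kg; Δv = 273×9.8×ln(4.429) = 2675.4×1.4882 ≈ 3982 m/s.
Total Δv = 4758 + 5271 + 3982 = 14011 m/s.

Δv ≈ 14000 m/s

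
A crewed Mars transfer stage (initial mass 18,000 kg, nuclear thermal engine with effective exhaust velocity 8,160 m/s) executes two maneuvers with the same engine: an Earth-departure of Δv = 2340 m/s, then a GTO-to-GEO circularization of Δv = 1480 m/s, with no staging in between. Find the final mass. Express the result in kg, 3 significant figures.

final mass ≈ 11300 kg

After the first burn: m = 18000 × exp(−2340/8160.0) = 18000 × 0.75069 = 13,512.4 kg.
After the second burn: m = 13,512.4 × exp(−1480/8160.0) = 13,512.4 × 0.83412 = 11,271 kg.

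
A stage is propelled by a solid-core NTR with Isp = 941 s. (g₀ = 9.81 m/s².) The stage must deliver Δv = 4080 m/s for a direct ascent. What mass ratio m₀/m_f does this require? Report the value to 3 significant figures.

mass ratio ≈ 1.56

v_e = Isp · g₀ = 941 × 9.81 = 9231.2 m/s.
m₀/m_f = exp(Δv / v_e) = exp(4080 / 9231.2) = exp(0.4420) = 1.5558.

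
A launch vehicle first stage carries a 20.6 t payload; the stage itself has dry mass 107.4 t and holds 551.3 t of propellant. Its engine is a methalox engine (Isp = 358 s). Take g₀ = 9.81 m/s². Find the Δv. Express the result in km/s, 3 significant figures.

Δv ≈ 5.86 km/s

v_e = Isp · g₀ = 358 × 9.81 = 3512.0 m/s.
m₀ = payload + dry + propellant = 20.6 + 107.4 + 551.3 = 679.3 t.
m_f = payload + dry = 20.6 + 107.4 = 128 t.
Using Δv = v_e ln(m₀/m_f): Δv = v_e · ln(m₀/m_f) = 3512.0 × ln(5.307) = 3512.0 × 1.6690 ≈ 5861.6 m/s.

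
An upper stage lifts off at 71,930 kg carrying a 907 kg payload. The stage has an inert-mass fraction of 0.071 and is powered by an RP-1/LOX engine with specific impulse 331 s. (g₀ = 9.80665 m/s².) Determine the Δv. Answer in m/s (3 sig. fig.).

Stage wet mass = m₀ − payload = 71,930 − 907 = 71,023 kg.
Stage dry mass = ε × stage wet mass = 0.071 × 71,023 = 5,042.63 kg.
Burnout mass m_f = stage dry + payload = 5,042.63 + 907 = 5,949.63 kg.
v_e = Isp · g₀ = 331 × 9.80665 = 3246.0 m/s.
Δv = v_e · ln(71,930/5,949.63) = 3246.0 × ln(12.09) = 3246.0 × 2.4924 ≈ 8090 m/s.

Δv ≈ 8090 m/s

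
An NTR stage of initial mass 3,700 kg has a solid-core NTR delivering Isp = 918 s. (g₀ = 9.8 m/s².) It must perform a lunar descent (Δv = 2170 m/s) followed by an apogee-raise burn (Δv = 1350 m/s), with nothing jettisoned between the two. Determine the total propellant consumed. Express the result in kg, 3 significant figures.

total propellant consumed ≈ 1200 kg

v_e = Isp · g₀ = 918 × 9.8 = 8996.4 m/s.
After the first burn: m = 3700 × exp(−2170/8996.4) = 3700 × 0.78568 = 2,907.02 kg.
After the second burn: m = 2,907.02 × exp(−1350/8996.4) = 2,907.02 × 0.86066 = 2,501.96 kg.
Total propellant = m₀ − m_final = 3700 − 2,501.96 = 1,198.04 kg.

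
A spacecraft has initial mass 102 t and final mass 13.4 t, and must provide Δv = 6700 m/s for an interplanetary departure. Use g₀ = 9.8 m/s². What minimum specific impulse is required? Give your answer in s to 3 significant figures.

Isp ≈ 337 s

ln(m₀/m_f) = ln(102000/13400) = ln(7.612) = 2.0297.
v_e = Δv / ln(m₀/m_f) = 6700 / 2.0297 = 3301.0 m/s.
Isp = v_e / g₀ = 3301.0 / 9.8 = 336.8 s.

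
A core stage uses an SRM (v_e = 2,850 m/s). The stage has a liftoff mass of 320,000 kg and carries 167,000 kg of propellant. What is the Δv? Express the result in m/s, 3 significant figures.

m_f = m₀ − m_prop = 320,000 − 167,000 = 153,000 kg.
Δv = v_e · ln(m₀/m_f) = 2850.0 × ln(2.092) = 2850.0 × 0.7379 ≈ 2103.0 m/s.

Δv ≈ 2100 m/s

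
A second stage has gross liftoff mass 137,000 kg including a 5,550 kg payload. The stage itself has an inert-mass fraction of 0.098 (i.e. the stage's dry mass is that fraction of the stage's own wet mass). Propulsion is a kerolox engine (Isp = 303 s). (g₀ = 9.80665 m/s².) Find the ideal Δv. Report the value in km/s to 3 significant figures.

Δv ≈ 5.96 km/s

Stage wet mass = m₀ − payload = 137,000 − 5,550 = 131,450 kg.
Stage dry mass = ε × stage wet mass = 0.098 × 131,450 = 12,882.1 kg.
Burnout mass m_f = stage dry + payload = 12,882.1 + 5,550 = 18,432.1 kg.
v_e = Isp · g₀ = 303 × 9.80665 = 2971.4 m/s.
By the Tsiolkovsky rocket equation, Δv = v_e · ln(137,000/18,432.1) = 2971.4 × ln(7.433) = 2971.4 × 2.0059 ≈ 5960 m/s.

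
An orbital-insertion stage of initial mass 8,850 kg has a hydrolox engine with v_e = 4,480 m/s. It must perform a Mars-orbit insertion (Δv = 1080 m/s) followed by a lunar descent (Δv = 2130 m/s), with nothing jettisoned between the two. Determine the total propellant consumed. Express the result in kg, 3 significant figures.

After the first burn: m = 8850 × exp(−1080/4480.0) = 8850 × 0.78579 = 6,954.24 kg.
After the second burn: m = 6,954.24 × exp(−2130/4480.0) = 6,954.24 × 0.62161 = 4,322.83 kg.
Total propellant = m₀ − m_final = 8850 − 4,322.83 = 4,527.17 kg.

total propellant consumed ≈ 4530 kg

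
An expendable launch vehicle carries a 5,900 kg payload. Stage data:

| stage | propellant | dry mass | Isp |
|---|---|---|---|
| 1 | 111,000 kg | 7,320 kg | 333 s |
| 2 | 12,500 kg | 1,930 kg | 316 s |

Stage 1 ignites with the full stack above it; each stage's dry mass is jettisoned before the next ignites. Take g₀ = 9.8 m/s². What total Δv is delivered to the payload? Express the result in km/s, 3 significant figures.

Ignition mass of stage 1 = 111,000+7,320 + 12,500+1,930 + 5,900 = 138,650 kg.
Stage 1: m₀ = 138,650 kg, m_f = 138,650 − 111,000 = 27,650 kg; Δv = 333×9.8×ln(5.014) = 3263.4×1.6123 ≈ 5262 m/s.
Stage 2: m₀ = 20,330 kg, m_f = 20,330 − 12,500 = 7,830 kg; Δv = 316×9.8×ln(2.596) = 3096.8×0.9541 ≈ 2955 m/s.
Total Δv = 5262 + 2955 = 8217 m/s.

Δv ≈ 8.22 km/s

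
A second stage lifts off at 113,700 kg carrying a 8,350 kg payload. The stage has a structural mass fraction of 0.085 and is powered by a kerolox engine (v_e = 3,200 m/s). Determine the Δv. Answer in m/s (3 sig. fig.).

Stage wet mass = m₀ − payload = 113,700 − 8,350 = 105,350 kg.
Stage dry mass = ε × stage wet mass = 0.085 × 105,350 = 8,954.75 kg.
Burnout mass m_f = stage dry + payload = 8,954.75 + 8,350 = 17,304.75 kg.
By the Tsiolkovsky rocket equation, Δv = v_e · ln(113,700/17,304.75) = 3200.0 × ln(6.57) = 3200.0 × 1.8826 ≈ 6024 m/s.

Δv ≈ 6020 m/s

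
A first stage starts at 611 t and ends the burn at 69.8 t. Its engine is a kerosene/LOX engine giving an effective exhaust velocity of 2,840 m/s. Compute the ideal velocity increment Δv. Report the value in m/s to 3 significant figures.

Δv ≈ 6160 m/s

Using Δv = v_e ln(m₀/m_f): Δv = v_e · ln(m₀/m_f) = 2840.0 × ln(8.754) = 2840.0 × 2.1695 ≈ 6161.3 m/s.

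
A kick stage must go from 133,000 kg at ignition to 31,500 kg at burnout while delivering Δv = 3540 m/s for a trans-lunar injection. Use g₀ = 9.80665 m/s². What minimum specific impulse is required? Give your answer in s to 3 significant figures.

Isp ≈ 251 s

ln(m₀/m_f) = ln(133000/31500) = ln(4.222) = 1.4404.
By the Tsiolkovsky rocket equation, v_e = Δv / ln(m₀/m_f) = 3540 / 1.4404 = 2457.7 m/s.
Isp = v_e / g₀ = 2457.7 / 9.80665 = 250.6 s.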